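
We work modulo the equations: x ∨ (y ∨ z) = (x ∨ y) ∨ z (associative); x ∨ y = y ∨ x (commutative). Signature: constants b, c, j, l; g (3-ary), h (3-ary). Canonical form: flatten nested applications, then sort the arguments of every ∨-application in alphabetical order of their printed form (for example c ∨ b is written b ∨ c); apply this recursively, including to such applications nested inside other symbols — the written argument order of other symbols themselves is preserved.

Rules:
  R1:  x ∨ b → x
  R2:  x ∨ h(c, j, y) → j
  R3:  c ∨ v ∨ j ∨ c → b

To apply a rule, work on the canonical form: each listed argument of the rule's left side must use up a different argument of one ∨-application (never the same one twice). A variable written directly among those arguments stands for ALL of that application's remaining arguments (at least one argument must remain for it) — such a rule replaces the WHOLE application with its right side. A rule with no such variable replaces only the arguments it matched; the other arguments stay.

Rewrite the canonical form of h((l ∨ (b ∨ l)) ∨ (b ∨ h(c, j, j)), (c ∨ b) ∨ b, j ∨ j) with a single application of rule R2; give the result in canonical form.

Answer: h(j, b ∨ b ∨ c, j ∨ j)

Derivation:
Canonical form:  h(b ∨ b ∨ h(c, j, j) ∨ l ∨ l, b ∨ b ∨ c, j ∨ j)
Match R2:  consume h(c, j, j);  x := b ∨ b ∨ l ∨ l, y := j
The extension variable absorbs all remaining arguments, so the whole application is rewritten.
Giving:  h(j, b ∨ b ∨ c, j ∨ j)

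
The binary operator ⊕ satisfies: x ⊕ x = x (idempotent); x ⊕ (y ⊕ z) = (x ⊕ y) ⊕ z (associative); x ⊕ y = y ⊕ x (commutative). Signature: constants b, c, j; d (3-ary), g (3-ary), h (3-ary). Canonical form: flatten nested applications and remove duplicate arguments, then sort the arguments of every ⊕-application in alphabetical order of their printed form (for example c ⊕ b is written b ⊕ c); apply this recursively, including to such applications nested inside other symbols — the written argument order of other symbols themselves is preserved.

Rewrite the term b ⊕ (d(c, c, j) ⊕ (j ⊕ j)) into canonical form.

Answer: b ⊕ d(c, c, j) ⊕ j

Derivation:
Un-nest:  b ⊕ d(c, c, j) ⊕ j ⊕ j
Idempotence:  drop duplicate j
Order the arguments:  b ⊕ d(c, c, j) ⊕ j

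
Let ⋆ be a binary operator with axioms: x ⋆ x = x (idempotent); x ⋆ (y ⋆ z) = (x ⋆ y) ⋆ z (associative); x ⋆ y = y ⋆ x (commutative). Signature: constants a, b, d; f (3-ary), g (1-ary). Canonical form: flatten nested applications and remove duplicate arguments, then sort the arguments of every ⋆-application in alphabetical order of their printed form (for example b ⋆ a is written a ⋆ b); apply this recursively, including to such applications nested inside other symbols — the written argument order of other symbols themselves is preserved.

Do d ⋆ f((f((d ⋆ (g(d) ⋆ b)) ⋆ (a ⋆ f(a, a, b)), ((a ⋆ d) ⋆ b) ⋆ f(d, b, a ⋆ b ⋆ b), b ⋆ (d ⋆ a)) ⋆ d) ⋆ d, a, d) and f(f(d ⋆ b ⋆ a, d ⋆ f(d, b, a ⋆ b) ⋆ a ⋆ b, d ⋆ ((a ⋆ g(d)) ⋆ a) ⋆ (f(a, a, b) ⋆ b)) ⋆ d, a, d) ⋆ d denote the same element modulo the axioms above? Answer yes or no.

Left:  d ⋆ f((f((d ⋆ (g(d) ⋆ b)) ⋆ (a ⋆ f(a, a, b)), ((a ⋆ d) ⋆ b) ⋆ f(d, b, a ⋆ b ⋆ b), b ⋆ (d ⋆ a)) ⋆ d) ⋆ d, a, d)
  Inside:  f((f((d ⋆ (g(d) ⋆ b)) ⋆ (a ⋆ f(a, a, b)), ((a ⋆ d) ⋆ b) ⋆ f(d, b, a ⋆ b ⋆ b), b ⋆ (d ⋆ a)) ⋆ d) ⋆ d, a, d)  →  f(d ⋆ f(a ⋆ b ⋆ d ⋆ f(a, a, b) ⋆ g(d), a ⋆ b ⋆ d ⋆ f(d, b, a ⋆ b), a ⋆ b ⋆ d), a, d)
  Sort:  d ⋆ f(d ⋆ f(a ⋆ b ⋆ d ⋆ f(a, a, b) ⋆ g(d), a ⋆ b ⋆ d ⋆ f(d, b, a ⋆ b), a ⋆ b ⋆ d), a, d)
Right:  f(f(d ⋆ b ⋆ a, d ⋆ f(d, b, a ⋆ b) ⋆ a ⋆ b, d ⋆ ((a ⋆ g(d)) ⋆ a) ⋆ (f(a, a, b) ⋆ b)) ⋆ d, a, d) ⋆ d
  Canonicalize subterm:  f(f(d ⋆ b ⋆ a, d ⋆ f(d, b, a ⋆ b) ⋆ a ⋆ b, d ⋆ ((a ⋆ g(d)) ⋆ a) ⋆ (f(a, a, b) ⋆ b)) ⋆ d, a, d)  →  f(d ⋆ f(a ⋆ b ⋆ d, a ⋆ b ⋆ d ⋆ f(d, b, a ⋆ b), a ⋆ b ⋆ d ⋆ f(a, a, b) ⋆ g(d)), a, d)
  Sort arguments:  d ⋆ f(d ⋆ f(a ⋆ b ⋆ d, a ⋆ b ⋆ d ⋆ f(d, b, a ⋆ b), a ⋆ b ⋆ d ⋆ f(a, a, b) ⋆ g(d)), a, d)

Answer: no — d ⋆ f(d ⋆ f(a ⋆ b ⋆ d ⋆ f(a, a, b) ⋆ g(d), a ⋆ b ⋆ d ⋆ f(d, b, a ⋆ b), a ⋆ b ⋆ d), a, d) vs d ⋆ f(d ⋆ f(a ⋆ b ⋆ d, a ⋆ b ⋆ d ⋆ f(d, b, a ⋆ b), a ⋆ b ⋆ d ⋆ f(a, a, b) ⋆ g(d)), a, d)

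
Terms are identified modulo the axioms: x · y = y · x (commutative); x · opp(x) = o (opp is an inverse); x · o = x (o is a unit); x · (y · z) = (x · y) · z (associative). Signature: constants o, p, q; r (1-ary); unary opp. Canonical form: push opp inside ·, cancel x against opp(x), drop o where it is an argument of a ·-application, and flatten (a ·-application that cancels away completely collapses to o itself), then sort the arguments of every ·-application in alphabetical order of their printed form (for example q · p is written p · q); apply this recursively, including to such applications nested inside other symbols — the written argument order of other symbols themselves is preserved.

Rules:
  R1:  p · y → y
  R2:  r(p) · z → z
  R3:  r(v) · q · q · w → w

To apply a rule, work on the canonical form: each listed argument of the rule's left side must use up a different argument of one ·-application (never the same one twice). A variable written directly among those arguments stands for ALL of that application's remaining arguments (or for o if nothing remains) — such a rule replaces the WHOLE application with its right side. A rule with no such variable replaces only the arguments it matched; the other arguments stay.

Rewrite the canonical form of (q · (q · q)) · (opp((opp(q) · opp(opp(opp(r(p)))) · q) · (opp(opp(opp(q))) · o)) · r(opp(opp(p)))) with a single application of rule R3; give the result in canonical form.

Answer: q · q · r(p)

Derivation:
Canonical form:  q · q · q · q · r(p) · r(p)
Apply R3:  consuming q, q, r(p);  v := p, w := q · q · r(p)
Every leftover argument binds to the variable; the entire application is replaced.
Result:  q · q · r(p)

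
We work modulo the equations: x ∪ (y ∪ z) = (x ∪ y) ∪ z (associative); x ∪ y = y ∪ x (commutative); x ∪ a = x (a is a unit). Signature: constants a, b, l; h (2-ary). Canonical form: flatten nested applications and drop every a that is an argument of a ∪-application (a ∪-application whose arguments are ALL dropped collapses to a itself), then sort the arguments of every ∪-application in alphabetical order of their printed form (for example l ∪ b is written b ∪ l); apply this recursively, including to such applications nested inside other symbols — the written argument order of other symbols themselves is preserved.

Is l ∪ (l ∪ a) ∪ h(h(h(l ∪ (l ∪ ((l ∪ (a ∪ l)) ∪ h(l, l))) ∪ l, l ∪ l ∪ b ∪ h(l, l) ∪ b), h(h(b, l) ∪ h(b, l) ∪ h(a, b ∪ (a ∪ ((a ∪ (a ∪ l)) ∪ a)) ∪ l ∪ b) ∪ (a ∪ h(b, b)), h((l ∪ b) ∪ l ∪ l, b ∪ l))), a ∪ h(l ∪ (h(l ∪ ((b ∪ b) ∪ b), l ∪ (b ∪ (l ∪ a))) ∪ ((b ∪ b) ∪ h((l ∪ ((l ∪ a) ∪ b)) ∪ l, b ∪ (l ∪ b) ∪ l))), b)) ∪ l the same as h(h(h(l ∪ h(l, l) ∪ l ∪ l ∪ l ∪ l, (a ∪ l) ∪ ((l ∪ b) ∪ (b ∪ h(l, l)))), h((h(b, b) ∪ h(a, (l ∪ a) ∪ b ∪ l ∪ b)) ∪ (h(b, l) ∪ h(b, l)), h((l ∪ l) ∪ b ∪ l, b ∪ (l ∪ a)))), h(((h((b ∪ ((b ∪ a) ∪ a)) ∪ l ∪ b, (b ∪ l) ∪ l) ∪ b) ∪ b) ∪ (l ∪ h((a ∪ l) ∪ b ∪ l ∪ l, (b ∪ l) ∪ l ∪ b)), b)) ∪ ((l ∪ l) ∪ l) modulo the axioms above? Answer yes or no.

Answer: yes — both canonical forms are h(h(h(h(l, l) ∪ l ∪ l ∪ l ∪ l ∪ l, b ∪ b ∪ h(l, l) ∪ l ∪ l), h(h(a, b ∪ b ∪ l ∪ l) ∪ h(b, b) ∪ h(b, l) ∪ h(b, l), h(b ∪ l ∪ l ∪ l, b ∪ l))), h(b ∪ b ∪ h(b ∪ b ∪ b ∪ l, b ∪ l ∪ l) ∪ h(b ∪ l ∪ l ∪ l, b ∪ b ∪ l ∪ l) ∪ l, b)) ∪ l ∪ l ∪ l

Derivation:
Left:  l ∪ (l ∪ a) ∪ h(h(h(l ∪ (l ∪ ((l ∪ (a ∪ l)) ∪ h(l, l))) ∪ l, l ∪ l ∪ b ∪ h(l, l) ∪ b), h(h(b, l) ∪ h(b, l) ∪ h(a, b ∪ (a ∪ ((a ∪ (a ∪ l)) ∪ a)) ∪ l ∪ b) ∪ (a ∪ h(b, b)), h((l ∪ b) ∪ l ∪ l, b ∪ l))), a ∪ h(l ∪ (h(l ∪ ((b ∪ b) ∪ b), l ∪ (b ∪ (l ∪ a))) ∪ ((b ∪ b) ∪ h((l ∪ ((l ∪ a) ∪ b)) ∪ l, b ∪ (l ∪ b) ∪ l))), b)) ∪ l
  Merge nested applications:  l ∪ l ∪ a ∪ h(h(h(l ∪ (l ∪ ((l ∪ (a ∪ l)) ∪ h(l, l))) ∪ l, l ∪ l ∪ b ∪ h(l, l) ∪ b), h(h(b, l) ∪ h(b, l) ∪ h(a, b ∪ (a ∪ ((a ∪ (a ∪ l)) ∪ a)) ∪ l ∪ b) ∪ (a ∪ h(b, b)), h((l ∪ b) ∪ l ∪ l, b ∪ l))), a ∪ h(l ∪ (h(l ∪ ((b ∪ b) ∪ b), l ∪ (b ∪ (l ∪ a))) ∪ ((b ∪ b) ∪ h((l ∪ ((l ∪ a) ∪ b)) ∪ l, b ∪ (l ∪ b) ∪ l))), b)) ∪ l
  Inside:  h(h(h(l ∪ (l ∪ ((l ∪ (a ∪ l)) ∪ h(l, l))) ∪ l, l ∪ l ∪ b ∪ h(l, l) ∪ b), h(h(b, l) ∪ h(b, l) ∪ h(a, b ∪ (a ∪ ((a ∪ (a ∪ l)) ∪ a)) ∪ l ∪ b) ∪ (a ∪ h(b, b)), h((l ∪ b) ∪ l ∪ l, b ∪ l))), a ∪ h(l ∪ (h(l ∪ ((b ∪ b) ∪ b), l ∪ (b ∪ (l ∪ a))) ∪ ((b ∪ b) ∪ h((l ∪ ((l ∪ a) ∪ b)) ∪ l, b ∪ (l ∪ b) ∪ l))), b))  →  h(h(h(h(l, l) ∪ l ∪ l ∪ l ∪ l ∪ l, b ∪ b ∪ h(l, l) ∪ l ∪ l), h(h(a, b ∪ b ∪ l ∪ l) ∪ h(b, b) ∪ h(b, l) ∪ h(b, l), h(b ∪ l ∪ l ∪ l, b ∪ l))), h(b ∪ b ∪ h(b ∪ b ∪ b ∪ l, b ∪ l ∪ l) ∪ h(b ∪ l ∪ l ∪ l, b ∪ b ∪ l ∪ l) ∪ l, b))
  Unit:  drop a
  Sort arguments:  h(h(h(h(l, l) ∪ l ∪ l ∪ l ∪ l ∪ l, b ∪ b ∪ h(l, l) ∪ l ∪ l), h(h(a, b ∪ b ∪ l ∪ l) ∪ h(b, b) ∪ h(b, l) ∪ h(b, l), h(b ∪ l ∪ l ∪ l, b ∪ l))), h(b ∪ b ∪ h(b ∪ b ∪ b ∪ l, b ∪ l ∪ l) ∪ h(b ∪ l ∪ l ∪ l, b ∪ b ∪ l ∪ l) ∪ l, b)) ∪ l ∪ l ∪ l
Right:  h(h(h(l ∪ h(l, l) ∪ l ∪ l ∪ l ∪ l, (a ∪ l) ∪ ((l ∪ b) ∪ (b ∪ h(l, l)))), h((h(b, b) ∪ h(a, (l ∪ a) ∪ b ∪ l ∪ b)) ∪ (h(b, l) ∪ h(b, l)), h((l ∪ l) ∪ b ∪ l, b ∪ (l ∪ a)))), h(((h((b ∪ ((b ∪ a) ∪ a)) ∪ l ∪ b, (b ∪ l) ∪ l) ∪ b) ∪ b) ∪ (l ∪ h((a ∪ l) ∪ b ∪ l ∪ l, (b ∪ l) ∪ l ∪ b)), b)) ∪ ((l ∪ l) ∪ l)
  Flatten:  h(h(h(l ∪ h(l, l) ∪ l ∪ l ∪ l ∪ l, (a ∪ l) ∪ ((l ∪ b) ∪ (b ∪ h(l, l)))), h((h(b, b) ∪ h(a, (l ∪ a) ∪ b ∪ l ∪ b)) ∪ (h(b, l) ∪ h(b, l)), h((l ∪ l) ∪ b ∪ l, b ∪ (l ∪ a)))), h(((h((b ∪ ((b ∪ a) ∪ a)) ∪ l ∪ b, (b ∪ l) ∪ l) ∪ b) ∪ b) ∪ (l ∪ h((a ∪ l) ∪ b ∪ l ∪ l, (b ∪ l) ∪ l ∪ b)), b)) ∪ l ∪ l ∪ l
  Simplify inside:  h(h(h(l ∪ h(l, l) ∪ l ∪ l ∪ l ∪ l, (a ∪ l) ∪ ((l ∪ b) ∪ (b ∪ h(l, l)))), h((h(b, b) ∪ h(a, (l ∪ a) ∪ b ∪ l ∪ b)) ∪ (h(b, l) ∪ h(b, l)), h((l ∪ l) ∪ b ∪ l, b ∪ (l ∪ a)))), h(((h((b ∪ ((b ∪ a) ∪ a)) ∪ l ∪ b, (b ∪ l) ∪ l) ∪ b) ∪ b) ∪ (l ∪ h((a ∪ l) ∪ b ∪ l ∪ l, (b ∪ l) ∪ l ∪ b)), b))  →  h(h(h(h(l, l) ∪ l ∪ l ∪ l ∪ l ∪ l, b ∪ b ∪ h(l, l) ∪ l ∪ l), h(h(a, b ∪ b ∪ l ∪ l) ∪ h(b, b) ∪ h(b, l) ∪ h(b, l), h(b ∪ l ∪ l ∪ l, b ∪ l))), h(b ∪ b ∪ h(b ∪ b ∪ b ∪ l, b ∪ l ∪ l) ∪ h(b ∪ l ∪ l ∪ l, b ∪ b ∪ l ∪ l) ∪ l, b))
  Order the arguments:  h(h(h(h(l, l) ∪ l ∪ l ∪ l ∪ l ∪ l, b ∪ b ∪ h(l, l) ∪ l ∪ l), h(h(a, b ∪ b ∪ l ∪ l) ∪ h(b, b) ∪ h(b, l) ∪ h(b, l), h(b ∪ l ∪ l ∪ l, b ∪ l))), h(b ∪ b ∪ h(b ∪ b ∪ b ∪ l, b ∪ l ∪ l) ∪ h(b ∪ l ∪ l ∪ l, b ∪ b ∪ l ∪ l) ∪ l, b)) ∪ l ∪ l ∪ l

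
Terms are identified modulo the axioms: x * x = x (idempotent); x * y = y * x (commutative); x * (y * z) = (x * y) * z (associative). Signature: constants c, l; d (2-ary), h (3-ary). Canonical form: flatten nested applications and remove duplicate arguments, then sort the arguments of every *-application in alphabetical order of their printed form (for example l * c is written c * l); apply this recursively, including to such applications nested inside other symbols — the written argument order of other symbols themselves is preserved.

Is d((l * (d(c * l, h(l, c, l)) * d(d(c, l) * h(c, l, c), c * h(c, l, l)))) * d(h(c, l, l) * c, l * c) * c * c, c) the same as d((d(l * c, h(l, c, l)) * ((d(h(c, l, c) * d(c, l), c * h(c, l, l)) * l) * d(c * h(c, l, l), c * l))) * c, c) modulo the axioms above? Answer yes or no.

Answer: yes — both canonical forms are d(c * d(c * h(c, l, l), c * l) * d(c * l, h(l, c, l)) * d(d(c, l) * h(c, l, c), c * h(c, l, l)) * l, c)

Derivation:
Left:  d((l * (d(c * l, h(l, c, l)) * d(d(c, l) * h(c, l, c), c * h(c, l, l)))) * d(h(c, l, l) * c, l * c) * c * c, c)
  Descend into:  (l * (d(c * l, h(l, c, l)) * d(d(c, l) * h(c, l, c), c * h(c, l, l)))) * d(h(c, l, l) * c, l * c) * c * c
  Un-nest:  l * d(c * l, h(l, c, l)) * d(d(c, l) * h(c, l, c), c * h(c, l, l)) * d(h(c, l, l) * c, l * c) * c * c
  Inside:  d(h(c, l, l) * c, l * c)  →  d(c * h(c, l, l), c * l)
  Idempotence:  drop duplicate c
  Order the arguments:  c * d(c * h(c, l, l), c * l) * d(c * l, h(l, c, l)) * d(d(c, l) * h(c, l, c), c * h(c, l, l)) * l
  Reassemble:  d(c * d(c * h(c, l, l), c * l) * d(c * l, h(l, c, l)) * d(d(c, l) * h(c, l, c), c * h(c, l, l)) * l, c)
Right:  d((d(l * c, h(l, c, l)) * ((d(h(c, l, c) * d(c, l), c * h(c, l, l)) * l) * d(c * h(c, l, l), c * l))) * c, c)
  Focus inside:  (d(l * c, h(l, c, l)) * ((d(h(c, l, c) * d(c, l), c * h(c, l, l)) * l) * d(c * h(c, l, l), c * l))) * c
  Flatten:  d(l * c, h(l, c, l)) * d(h(c, l, c) * d(c, l), c * h(c, l, l)) * l * d(c * h(c, l, l), c * l) * c
  Inside:  d(l * c, h(l, c, l))  →  d(c * l, h(l, c, l))
  Simplify inside:  d(h(c, l, c) * d(c, l), c * h(c, l, l))  →  d(d(c, l) * h(c, l, c), c * h(c, l, l))
  Sort arguments:  c * d(c * h(c, l, l), c * l) * d(c * l, h(l, c, l)) * d(d(c, l) * h(c, l, c), c * h(c, l, l)) * l
  Reassemble:  d(c * d(c * h(c, l, l), c * l) * d(c * l, h(l, c, l)) * d(d(c, l) * h(c, l, c), c * h(c, l, l)) * l, c)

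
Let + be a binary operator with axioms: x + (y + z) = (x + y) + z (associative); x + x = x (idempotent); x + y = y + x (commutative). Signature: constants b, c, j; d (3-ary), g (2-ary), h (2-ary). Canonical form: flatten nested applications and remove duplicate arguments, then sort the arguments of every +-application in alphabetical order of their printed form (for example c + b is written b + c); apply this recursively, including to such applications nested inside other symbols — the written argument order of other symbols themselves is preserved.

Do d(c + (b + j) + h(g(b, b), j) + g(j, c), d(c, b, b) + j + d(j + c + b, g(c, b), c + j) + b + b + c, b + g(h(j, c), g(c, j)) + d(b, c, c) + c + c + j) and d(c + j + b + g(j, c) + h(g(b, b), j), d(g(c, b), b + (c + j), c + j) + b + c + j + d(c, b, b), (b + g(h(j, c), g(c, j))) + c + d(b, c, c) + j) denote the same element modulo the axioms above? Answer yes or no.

Answer: no — d(b + c + g(j, c) + h(g(b, b), j) + j, b + c + d(b + c + j, g(c, b), c + j) + d(c, b, b) + j, b + c + d(b, c, c) + g(h(j, c), g(c, j)) + j) vs d(b + c + g(j, c) + h(g(b, b), j) + j, b + c + d(c, b, b) + d(g(c, b), b + c + j, c + j) + j, b + c + d(b, c, c) + g(h(j, c), g(c, j)) + j)

Derivation:
Left:  d(c + (b + j) + h(g(b, b), j) + g(j, c), d(c, b, b) + j + d(j + c + b, g(c, b), c + j) + b + b + c, b + g(h(j, c), g(c, j)) + d(b, c, c) + c + c + j)
  Focus inside:  d(c, b, b) + j + d(j + c + b, g(c, b), c + j) + b + b + c
  Simplify inside:  d(j + c + b, g(c, b), c + j)  →  d(b + c + j, g(c, b), c + j)
  Drop duplicates:  drop duplicate b
  Sort:  b + c + d(b + c + j, g(c, b), c + j) + d(c, b, b) + j
  Put back:  d(b + c + g(j, c) + h(g(b, b), j) + j, b + c + d(b + c + j, g(c, b), c + j) + d(c, b, b) + j, b + c + d(b, c, c) + g(h(j, c), g(c, j)) + j)
Right:  d(c + j + b + g(j, c) + h(g(b, b), j), d(g(c, b), b + (c + j), c + j) + b + c + j + d(c, b, b), (b + g(h(j, c), g(c, j))) + c + d(b, c, c) + j)
  Focus inside:  d(g(c, b), b + (c + j), c + j) + b + c + j + d(c, b, b)
  Canonicalize subterm:  d(g(c, b), b + (c + j), c + j)  →  d(g(c, b), b + c + j, c + j)
  Sort:  b + c + d(c, b, b) + d(g(c, b), b + c + j, c + j) + j
  Reassemble:  d(b + c + g(j, c) + h(g(b, b), j) + j, b + c + d(c, b, b) + d(g(c, b), b + c + j, c + j) + j, b + c + d(b, c, c) + g(h(j, c), g(c, j)) + j)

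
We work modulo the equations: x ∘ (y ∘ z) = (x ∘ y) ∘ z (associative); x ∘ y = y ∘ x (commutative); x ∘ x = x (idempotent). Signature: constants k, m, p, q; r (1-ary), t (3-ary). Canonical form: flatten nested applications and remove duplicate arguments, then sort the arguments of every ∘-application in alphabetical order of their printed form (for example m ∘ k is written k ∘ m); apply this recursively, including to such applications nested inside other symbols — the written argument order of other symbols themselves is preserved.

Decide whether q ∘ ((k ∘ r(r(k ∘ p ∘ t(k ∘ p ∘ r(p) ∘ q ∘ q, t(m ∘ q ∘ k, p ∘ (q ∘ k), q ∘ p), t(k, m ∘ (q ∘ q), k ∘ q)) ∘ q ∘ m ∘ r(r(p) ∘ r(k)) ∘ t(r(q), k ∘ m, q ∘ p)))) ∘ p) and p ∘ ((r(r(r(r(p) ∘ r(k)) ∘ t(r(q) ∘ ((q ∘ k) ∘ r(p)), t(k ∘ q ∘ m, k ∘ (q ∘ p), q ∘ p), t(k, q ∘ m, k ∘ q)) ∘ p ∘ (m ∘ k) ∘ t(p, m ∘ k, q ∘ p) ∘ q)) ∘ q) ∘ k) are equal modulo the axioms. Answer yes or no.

Left:  q ∘ ((k ∘ r(r(k ∘ p ∘ t(k ∘ p ∘ r(p) ∘ q ∘ q, t(m ∘ q ∘ k, p ∘ (q ∘ k), q ∘ p), t(k, m ∘ (q ∘ q), k ∘ q)) ∘ q ∘ m ∘ r(r(p) ∘ r(k)) ∘ t(r(q), k ∘ m, q ∘ p)))) ∘ p)
  Flatten:  q ∘ k ∘ r(r(k ∘ p ∘ t(k ∘ p ∘ r(p) ∘ q ∘ q, t(m ∘ q ∘ k, p ∘ (q ∘ k), q ∘ p), t(k, m ∘ (q ∘ q), k ∘ q)) ∘ q ∘ m ∘ r(r(p) ∘ r(k)) ∘ t(r(q), k ∘ m, q ∘ p))) ∘ p
  Inside:  r(r(k ∘ p ∘ t(k ∘ p ∘ r(p) ∘ q ∘ q, t(m ∘ q ∘ k, p ∘ (q ∘ k), q ∘ p), t(k, m ∘ (q ∘ q), k ∘ q)) ∘ q ∘ m ∘ r(r(p) ∘ r(k)) ∘ t(r(q), k ∘ m, q ∘ p)))  →  r(r(k ∘ m ∘ p ∘ q ∘ r(r(k) ∘ r(p)) ∘ t(k ∘ p ∘ q ∘ r(p), t(k ∘ m ∘ q, k ∘ p ∘ q, p ∘ q), t(k, m ∘ q, k ∘ q)) ∘ t(r(q), k ∘ m, p ∘ q)))
  Sort arguments:  k ∘ p ∘ q ∘ r(r(k ∘ m ∘ p ∘ q ∘ r(r(k) ∘ r(p)) ∘ t(k ∘ p ∘ q ∘ r(p), t(k ∘ m ∘ q, k ∘ p ∘ q, p ∘ q), t(k, m ∘ q, k ∘ q)) ∘ t(r(q), k ∘ m, p ∘ q)))
Right:  p ∘ ((r(r(r(r(p) ∘ r(k)) ∘ t(r(q) ∘ ((q ∘ k) ∘ r(p)), t(k ∘ q ∘ m, k ∘ (q ∘ p), q ∘ p), t(k, q ∘ m, k ∘ q)) ∘ p ∘ (m ∘ k) ∘ t(p, m ∘ k, q ∘ p) ∘ q)) ∘ q) ∘ k)
  Flatten:  p ∘ r(r(r(r(p) ∘ r(k)) ∘ t(r(q) ∘ ((q ∘ k) ∘ r(p)), t(k ∘ q ∘ m, k ∘ (q ∘ p), q ∘ p), t(k, q ∘ m, k ∘ q)) ∘ p ∘ (m ∘ k) ∘ t(p, m ∘ k, q ∘ p) ∘ q)) ∘ q ∘ k
  Canonicalize subterm:  r(r(r(r(p) ∘ r(k)) ∘ t(r(q) ∘ ((q ∘ k) ∘ r(p)), t(k ∘ q ∘ m, k ∘ (q ∘ p), q ∘ p), t(k, q ∘ m, k ∘ q)) ∘ p ∘ (m ∘ k) ∘ t(p, m ∘ k, q ∘ p) ∘ q))  →  r(r(k ∘ m ∘ p ∘ q ∘ r(r(k) ∘ r(p)) ∘ t(k ∘ q ∘ r(p) ∘ r(q), t(k ∘ m ∘ q, k ∘ p ∘ q, p ∘ q), t(k, m ∘ q, k ∘ q)) ∘ t(p, k ∘ m, p ∘ q)))
  Sort:  k ∘ p ∘ q ∘ r(r(k ∘ m ∘ p ∘ q ∘ r(r(k) ∘ r(p)) ∘ t(k ∘ q ∘ r(p) ∘ r(q), t(k ∘ m ∘ q, k ∘ p ∘ q, p ∘ q), t(k, m ∘ q, k ∘ q)) ∘ t(p, k ∘ m, p ∘ q)))

Answer: no — k ∘ p ∘ q ∘ r(r(k ∘ m ∘ p ∘ q ∘ r(r(k) ∘ r(p)) ∘ t(k ∘ p ∘ q ∘ r(p), t(k ∘ m ∘ q, k ∘ p ∘ q, p ∘ q), t(k, m ∘ q, k ∘ q)) ∘ t(r(q), k ∘ m, p ∘ q))) vs k ∘ p ∘ q ∘ r(r(k ∘ m ∘ p ∘ q ∘ r(r(k) ∘ r(p)) ∘ t(k ∘ q ∘ r(p) ∘ r(q), t(k ∘ m ∘ q, k ∘ p ∘ q, p ∘ q), t(k, m ∘ q, k ∘ q)) ∘ t(p, k ∘ m, p ∘ q)))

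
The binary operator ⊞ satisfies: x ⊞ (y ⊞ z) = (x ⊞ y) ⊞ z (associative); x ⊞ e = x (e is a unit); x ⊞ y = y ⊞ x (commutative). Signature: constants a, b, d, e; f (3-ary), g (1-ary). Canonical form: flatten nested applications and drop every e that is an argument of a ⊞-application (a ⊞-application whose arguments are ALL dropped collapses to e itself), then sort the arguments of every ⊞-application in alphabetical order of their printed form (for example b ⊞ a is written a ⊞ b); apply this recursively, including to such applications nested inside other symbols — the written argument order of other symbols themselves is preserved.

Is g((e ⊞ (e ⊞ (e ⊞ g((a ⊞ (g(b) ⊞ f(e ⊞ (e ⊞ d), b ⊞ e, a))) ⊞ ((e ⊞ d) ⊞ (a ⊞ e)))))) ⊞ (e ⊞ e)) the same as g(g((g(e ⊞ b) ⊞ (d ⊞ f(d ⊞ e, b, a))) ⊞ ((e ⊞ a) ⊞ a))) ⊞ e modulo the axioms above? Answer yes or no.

Left:  g((e ⊞ (e ⊞ (e ⊞ g((a ⊞ (g(b) ⊞ f(e ⊞ (e ⊞ d), b ⊞ e, a))) ⊞ ((e ⊞ d) ⊞ (a ⊞ e)))))) ⊞ (e ⊞ e))
  Work inside:  (e ⊞ (e ⊞ (e ⊞ g((a ⊞ (g(b) ⊞ f(e ⊞ (e ⊞ d), b ⊞ e, a))) ⊞ ((e ⊞ d) ⊞ (a ⊞ e)))))) ⊞ (e ⊞ e)
  Merge nested applications:  e ⊞ e ⊞ e ⊞ g((a ⊞ (g(b) ⊞ f(e ⊞ (e ⊞ d), b ⊞ e, a))) ⊞ ((e ⊞ d) ⊞ (a ⊞ e))) ⊞ e ⊞ e
  Simplify inside:  g((a ⊞ (g(b) ⊞ f(e ⊞ (e ⊞ d), b ⊞ e, a))) ⊞ ((e ⊞ d) ⊞ (a ⊞ e)))  →  g(a ⊞ a ⊞ d ⊞ f(d, b, a) ⊞ g(b))
  Drop the unit:  drop e (×5)
  Order the arguments:  g(a ⊞ a ⊞ d ⊞ f(d, b, a) ⊞ g(b))
  Put back:  g(g(a ⊞ a ⊞ d ⊞ f(d, b, a) ⊞ g(b)))
Right:  g(g((g(e ⊞ b) ⊞ (d ⊞ f(d ⊞ e, b, a))) ⊞ ((e ⊞ a) ⊞ a))) ⊞ e
  Simplify inside:  g(g((g(e ⊞ b) ⊞ (d ⊞ f(d ⊞ e, b, a))) ⊞ ((e ⊞ a) ⊞ a)))  →  g(g(a ⊞ a ⊞ d ⊞ f(d, b, a) ⊞ g(b)))
  Drop the unit:  drop e
  Sort arguments:  g(g(a ⊞ a ⊞ d ⊞ f(d, b, a) ⊞ g(b)))

Answer: yes — both canonical forms are g(g(a ⊞ a ⊞ d ⊞ f(d, b, a) ⊞ g(b)))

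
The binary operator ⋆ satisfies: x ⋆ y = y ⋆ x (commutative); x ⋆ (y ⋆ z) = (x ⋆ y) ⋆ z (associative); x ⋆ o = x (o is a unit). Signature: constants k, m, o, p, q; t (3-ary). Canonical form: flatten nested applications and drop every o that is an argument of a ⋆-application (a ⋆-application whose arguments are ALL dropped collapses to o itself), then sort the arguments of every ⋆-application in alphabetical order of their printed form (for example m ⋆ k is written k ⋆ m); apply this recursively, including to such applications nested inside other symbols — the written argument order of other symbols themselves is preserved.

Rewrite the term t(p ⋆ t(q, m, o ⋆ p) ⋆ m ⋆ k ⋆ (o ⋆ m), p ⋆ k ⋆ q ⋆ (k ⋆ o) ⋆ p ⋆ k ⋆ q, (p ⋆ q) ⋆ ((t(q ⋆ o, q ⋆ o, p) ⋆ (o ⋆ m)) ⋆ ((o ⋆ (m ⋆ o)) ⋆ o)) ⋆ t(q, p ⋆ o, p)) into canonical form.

Answer: t(k ⋆ m ⋆ m ⋆ p ⋆ t(q, m, p), k ⋆ k ⋆ k ⋆ p ⋆ p ⋆ q ⋆ q, m ⋆ m ⋆ p ⋆ q ⋆ t(q, p, p) ⋆ t(q, q, p))

Derivation:
Focus inside:  (p ⋆ q) ⋆ ((t(q ⋆ o, q ⋆ o, p) ⋆ (o ⋆ m)) ⋆ ((o ⋆ (m ⋆ o)) ⋆ o)) ⋆ t(q, p ⋆ o, p)
Merge nested applications:  p ⋆ q ⋆ t(q ⋆ o, q ⋆ o, p) ⋆ o ⋆ m ⋆ o ⋆ m ⋆ o ⋆ o ⋆ t(q, p ⋆ o, p)
Simplify inside:  t(q ⋆ o, q ⋆ o, p)  →  t(q, q, p)
Simplify inside:  t(q, p ⋆ o, p)  →  t(q, p, p)
Units out:  drop o (×4)
Order the arguments:  m ⋆ m ⋆ p ⋆ q ⋆ t(q, p, p) ⋆ t(q, q, p)
Rebuild:  t(k ⋆ m ⋆ m ⋆ p ⋆ t(q, m, p), k ⋆ k ⋆ k ⋆ p ⋆ p ⋆ q ⋆ q, m ⋆ m ⋆ p ⋆ q ⋆ t(q, p, p) ⋆ t(q, q, p))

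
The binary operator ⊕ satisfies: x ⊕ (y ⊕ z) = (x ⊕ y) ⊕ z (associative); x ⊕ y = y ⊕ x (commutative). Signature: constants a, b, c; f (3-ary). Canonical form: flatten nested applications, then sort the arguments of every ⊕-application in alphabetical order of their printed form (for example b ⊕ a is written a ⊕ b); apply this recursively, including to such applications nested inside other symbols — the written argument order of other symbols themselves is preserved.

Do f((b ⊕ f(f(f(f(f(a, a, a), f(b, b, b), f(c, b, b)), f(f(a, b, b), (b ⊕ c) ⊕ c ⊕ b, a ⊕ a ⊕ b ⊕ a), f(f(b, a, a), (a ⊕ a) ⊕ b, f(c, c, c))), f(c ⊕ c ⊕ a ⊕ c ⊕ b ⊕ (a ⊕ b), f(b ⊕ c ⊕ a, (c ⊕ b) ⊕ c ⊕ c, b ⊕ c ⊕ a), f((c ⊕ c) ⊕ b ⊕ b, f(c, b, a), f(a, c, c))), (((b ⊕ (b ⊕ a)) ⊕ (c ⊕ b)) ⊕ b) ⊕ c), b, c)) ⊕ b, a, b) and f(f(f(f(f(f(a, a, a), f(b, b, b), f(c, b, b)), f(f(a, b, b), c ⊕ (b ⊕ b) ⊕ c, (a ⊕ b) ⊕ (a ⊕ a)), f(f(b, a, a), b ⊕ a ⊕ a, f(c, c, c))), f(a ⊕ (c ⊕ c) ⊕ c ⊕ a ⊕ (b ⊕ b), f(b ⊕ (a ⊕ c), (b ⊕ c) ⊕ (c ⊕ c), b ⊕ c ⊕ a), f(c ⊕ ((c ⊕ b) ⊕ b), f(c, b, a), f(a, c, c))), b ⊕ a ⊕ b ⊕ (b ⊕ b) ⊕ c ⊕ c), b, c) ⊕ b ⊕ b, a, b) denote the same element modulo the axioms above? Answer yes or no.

Left:  f((b ⊕ f(f(f(f(f(a, a, a), f(b, b, b), f(c, b, b)), f(f(a, b, b), (b ⊕ c) ⊕ c ⊕ b, a ⊕ a ⊕ b ⊕ a), f(f(b, a, a), (a ⊕ a) ⊕ b, f(c, c, c))), f(c ⊕ c ⊕ a ⊕ c ⊕ b ⊕ (a ⊕ b), f(b ⊕ c ⊕ a, (c ⊕ b) ⊕ c ⊕ c, b ⊕ c ⊕ a), f((c ⊕ c) ⊕ b ⊕ b, f(c, b, a), f(a, c, c))), (((b ⊕ (b ⊕ a)) ⊕ (c ⊕ b)) ⊕ b) ⊕ c), b, c)) ⊕ b, a, b)
  Descend into:  (b ⊕ f(f(f(f(f(a, a, a), f(b, b, b), f(c, b, b)), f(f(a, b, b), (b ⊕ c) ⊕ c ⊕ b, a ⊕ a ⊕ b ⊕ a), f(f(b, a, a), (a ⊕ a) ⊕ b, f(c, c, c))), f(c ⊕ c ⊕ a ⊕ c ⊕ b ⊕ (a ⊕ b), f(b ⊕ c ⊕ a, (c ⊕ b) ⊕ c ⊕ c, b ⊕ c ⊕ a), f((c ⊕ c) ⊕ b ⊕ b, f(c, b, a), f(a, c, c))), (((b ⊕ (b ⊕ a)) ⊕ (c ⊕ b)) ⊕ b) ⊕ c), b, c)) ⊕ b
  Merge nested applications:  b ⊕ f(f(f(f(f(a, a, a), f(b, b, b), f(c, b, b)), f(f(a, b, b), (b ⊕ c) ⊕ c ⊕ b, a ⊕ a ⊕ b ⊕ a), f(f(b, a, a), (a ⊕ a) ⊕ b, f(c, c, c))), f(c ⊕ c ⊕ a ⊕ c ⊕ b ⊕ (a ⊕ b), f(b ⊕ c ⊕ a, (c ⊕ b) ⊕ c ⊕ c, b ⊕ c ⊕ a), f((c ⊕ c) ⊕ b ⊕ b, f(c, b, a), f(a, c, c))), (((b ⊕ (b ⊕ a)) ⊕ (c ⊕ b)) ⊕ b) ⊕ c), b, c) ⊕ b
  Canonicalize subterm:  f(f(f(f(f(a, a, a), f(b, b, b), f(c, b, b)), f(f(a, b, b), (b ⊕ c) ⊕ c ⊕ b, a ⊕ a ⊕ b ⊕ a), f(f(b, a, a), (a ⊕ a) ⊕ b, f(c, c, c))), f(c ⊕ c ⊕ a ⊕ c ⊕ b ⊕ (a ⊕ b), f(b ⊕ c ⊕ a, (c ⊕ b) ⊕ c ⊕ c, b ⊕ c ⊕ a), f((c ⊕ c) ⊕ b ⊕ b, f(c, b, a), f(a, c, c))), (((b ⊕ (b ⊕ a)) ⊕ (c ⊕ b)) ⊕ b) ⊕ c), b, c)  →  f(f(f(f(f(a, a, a), f(b, b, b), f(c, b, b)), f(f(a, b, b), b ⊕ b ⊕ c ⊕ c, a ⊕ a ⊕ a ⊕ b), f(f(b, a, a), a ⊕ a ⊕ b, f(c, c, c))), f(a ⊕ a ⊕ b ⊕ b ⊕ c ⊕ c ⊕ c, f(a ⊕ b ⊕ c, b ⊕ c ⊕ c ⊕ c, a ⊕ b ⊕ c), f(b ⊕ b ⊕ c ⊕ c, f(c, b, a), f(a, c, c))), a ⊕ b ⊕ b ⊕ b ⊕ b ⊕ c ⊕ c), b, c)
  Order the arguments:  b ⊕ b ⊕ f(f(f(f(f(a, a, a), f(b, b, b), f(c, b, b)), f(f(a, b, b), b ⊕ b ⊕ c ⊕ c, a ⊕ a ⊕ a ⊕ b), f(f(b, a, a), a ⊕ a ⊕ b, f(c, c, c))), f(a ⊕ a ⊕ b ⊕ b ⊕ c ⊕ c ⊕ c, f(a ⊕ b ⊕ c, b ⊕ c ⊕ c ⊕ c, a ⊕ b ⊕ c), f(b ⊕ b ⊕ c ⊕ c, f(c, b, a), f(a, c, c))), a ⊕ b ⊕ b ⊕ b ⊕ b ⊕ c ⊕ c), b, c)
  Reassemble:  f(b ⊕ b ⊕ f(f(f(f(f(a, a, a), f(b, b, b), f(c, b, b)), f(f(a, b, b), b ⊕ b ⊕ c ⊕ c, a ⊕ a ⊕ a ⊕ b), f(f(b, a, a), a ⊕ a ⊕ b, f(c, c, c))), f(a ⊕ a ⊕ b ⊕ b ⊕ c ⊕ c ⊕ c, f(a ⊕ b ⊕ c, b ⊕ c ⊕ c ⊕ c, a ⊕ b ⊕ c), f(b ⊕ b ⊕ c ⊕ c, f(c, b, a), f(a, c, c))), a ⊕ b ⊕ b ⊕ b ⊕ b ⊕ c ⊕ c), b, c), a, b)
Right:  f(f(f(f(f(f(a, a, a), f(b, b, b), f(c, b, b)), f(f(a, b, b), c ⊕ (b ⊕ b) ⊕ c, (a ⊕ b) ⊕ (a ⊕ a)), f(f(b, a, a), b ⊕ a ⊕ a, f(c, c, c))), f(a ⊕ (c ⊕ c) ⊕ c ⊕ a ⊕ (b ⊕ b), f(b ⊕ (a ⊕ c), (b ⊕ c) ⊕ (c ⊕ c), b ⊕ c ⊕ a), f(c ⊕ ((c ⊕ b) ⊕ b), f(c, b, a), f(a, c, c))), b ⊕ a ⊕ b ⊕ (b ⊕ b) ⊕ c ⊕ c), b, c) ⊕ b ⊕ b, a, b)
  Work inside:  f(f(f(f(f(a, a, a), f(b, b, b), f(c, b, b)), f(f(a, b, b), c ⊕ (b ⊕ b) ⊕ c, (a ⊕ b) ⊕ (a ⊕ a)), f(f(b, a, a), b ⊕ a ⊕ a, f(c, c, c))), f(a ⊕ (c ⊕ c) ⊕ c ⊕ a ⊕ (b ⊕ b), f(b ⊕ (a ⊕ c), (b ⊕ c) ⊕ (c ⊕ c), b ⊕ c ⊕ a), f(c ⊕ ((c ⊕ b) ⊕ b), f(c, b, a), f(a, c, c))), b ⊕ a ⊕ b ⊕ (b ⊕ b) ⊕ c ⊕ c), b, c) ⊕ b ⊕ b
  Inside:  f(f(f(f(f(a, a, a), f(b, b, b), f(c, b, b)), f(f(a, b, b), c ⊕ (b ⊕ b) ⊕ c, (a ⊕ b) ⊕ (a ⊕ a)), f(f(b, a, a), b ⊕ a ⊕ a, f(c, c, c))), f(a ⊕ (c ⊕ c) ⊕ c ⊕ a ⊕ (b ⊕ b), f(b ⊕ (a ⊕ c), (b ⊕ c) ⊕ (c ⊕ c), b ⊕ c ⊕ a), f(c ⊕ ((c ⊕ b) ⊕ b), f(c, b, a), f(a, c, c))), b ⊕ a ⊕ b ⊕ (b ⊕ b) ⊕ c ⊕ c), b, c)  →  f(f(f(f(f(a, a, a), f(b, b, b), f(c, b, b)), f(f(a, b, b), b ⊕ b ⊕ c ⊕ c, a ⊕ a ⊕ a ⊕ b), f(f(b, a, a), a ⊕ a ⊕ b, f(c, c, c))), f(a ⊕ a ⊕ b ⊕ b ⊕ c ⊕ c ⊕ c, f(a ⊕ b ⊕ c, b ⊕ c ⊕ c ⊕ c, a ⊕ b ⊕ c), f(b ⊕ b ⊕ c ⊕ c, f(c, b, a), f(a, c, c))), a ⊕ b ⊕ b ⊕ b ⊕ b ⊕ c ⊕ c), b, c)
  Sort:  b ⊕ b ⊕ f(f(f(f(f(a, a, a), f(b, b, b), f(c, b, b)), f(f(a, b, b), b ⊕ b ⊕ c ⊕ c, a ⊕ a ⊕ a ⊕ b), f(f(b, a, a), a ⊕ a ⊕ b, f(c, c, c))), f(a ⊕ a ⊕ b ⊕ b ⊕ c ⊕ c ⊕ c, f(a ⊕ b ⊕ c, b ⊕ c ⊕ c ⊕ c, a ⊕ b ⊕ c), f(b ⊕ b ⊕ c ⊕ c, f(c, b, a), f(a, c, c))), a ⊕ b ⊕ b ⊕ b ⊕ b ⊕ c ⊕ c), b, c)
  Reassemble:  f(b ⊕ b ⊕ f(f(f(f(f(a, a, a), f(b, b, b), f(c, b, b)), f(f(a, b, b), b ⊕ b ⊕ c ⊕ c, a ⊕ a ⊕ a ⊕ b), f(f(b, a, a), a ⊕ a ⊕ b, f(c, c, c))), f(a ⊕ a ⊕ b ⊕ b ⊕ c ⊕ c ⊕ c, f(a ⊕ b ⊕ c, b ⊕ c ⊕ c ⊕ c, a ⊕ b ⊕ c), f(b ⊕ b ⊕ c ⊕ c, f(c, b, a), f(a, c, c))), a ⊕ b ⊕ b ⊕ b ⊕ b ⊕ c ⊕ c), b, c), a, b)

Answer: yes — both canonical forms are f(b ⊕ b ⊕ f(f(f(f(f(a, a, a), f(b, b, b), f(c, b, b)), f(f(a, b, b), b ⊕ b ⊕ c ⊕ c, a ⊕ a ⊕ a ⊕ b), f(f(b, a, a), a ⊕ a ⊕ b, f(c, c, c))), f(a ⊕ a ⊕ b ⊕ b ⊕ c ⊕ c ⊕ c, f(a ⊕ b ⊕ c, b ⊕ c ⊕ c ⊕ c, a ⊕ b ⊕ c), f(b ⊕ b ⊕ c ⊕ c, f(c, b, a), f(a, c, c))), a ⊕ b ⊕ b ⊕ b ⊕ b ⊕ c ⊕ c), b, c), a, b)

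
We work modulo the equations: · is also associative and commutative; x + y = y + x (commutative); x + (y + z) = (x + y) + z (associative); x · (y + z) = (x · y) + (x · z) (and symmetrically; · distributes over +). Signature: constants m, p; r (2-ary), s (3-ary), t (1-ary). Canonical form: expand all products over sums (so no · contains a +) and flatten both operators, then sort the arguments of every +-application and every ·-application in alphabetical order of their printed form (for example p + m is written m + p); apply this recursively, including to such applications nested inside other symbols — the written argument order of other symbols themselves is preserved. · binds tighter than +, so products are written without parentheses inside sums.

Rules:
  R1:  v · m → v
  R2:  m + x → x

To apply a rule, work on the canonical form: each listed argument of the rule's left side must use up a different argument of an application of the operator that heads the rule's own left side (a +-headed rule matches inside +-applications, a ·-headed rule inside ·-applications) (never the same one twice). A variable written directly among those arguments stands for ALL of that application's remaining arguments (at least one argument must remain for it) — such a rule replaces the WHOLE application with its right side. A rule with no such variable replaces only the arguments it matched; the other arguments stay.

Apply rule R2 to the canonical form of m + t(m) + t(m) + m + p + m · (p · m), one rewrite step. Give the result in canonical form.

Canonical form:  m + m + m · m · p + p + t(m) + t(m)
Match R2:  consume m;  x := m + m · m · p + p + t(m) + t(m)
The variable takes the whole remainder — replace the entire application.
New term:  m + m · m · p + p + t(m) + t(m)

Answer: m + m · m · p + p + t(m) + t(m)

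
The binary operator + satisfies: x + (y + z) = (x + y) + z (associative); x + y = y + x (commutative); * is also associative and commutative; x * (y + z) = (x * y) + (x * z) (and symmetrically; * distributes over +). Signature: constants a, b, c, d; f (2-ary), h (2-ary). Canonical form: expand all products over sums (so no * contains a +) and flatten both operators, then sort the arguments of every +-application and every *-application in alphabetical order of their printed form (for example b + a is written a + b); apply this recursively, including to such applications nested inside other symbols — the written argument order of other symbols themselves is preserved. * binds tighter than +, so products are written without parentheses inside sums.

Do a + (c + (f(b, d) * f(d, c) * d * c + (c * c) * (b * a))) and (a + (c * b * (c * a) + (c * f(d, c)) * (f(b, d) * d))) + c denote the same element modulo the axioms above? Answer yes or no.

Answer: yes — both canonical forms are a + a * b * c * c + c + c * d * f(b, d) * f(d, c)

Derivation:
Left:  a + (c + (f(b, d) * f(d, c) * d * c + (c * c) * (b * a)))
  Flatten:  a + c + c * d * f(b, d) * f(d, c) + a * b * c * c
  Order the arguments:  a + a * b * c * c + c + c * d * f(b, d) * f(d, c)
Right:  (a + (c * b * (c * a) + (c * f(d, c)) * (f(b, d) * d))) + c
  Flatten:  a + a * b * c * c + c * d * f(b, d) * f(d, c) + c
  Order the arguments:  a + a * b * c * c + c + c * d * f(b, d) * f(d, c)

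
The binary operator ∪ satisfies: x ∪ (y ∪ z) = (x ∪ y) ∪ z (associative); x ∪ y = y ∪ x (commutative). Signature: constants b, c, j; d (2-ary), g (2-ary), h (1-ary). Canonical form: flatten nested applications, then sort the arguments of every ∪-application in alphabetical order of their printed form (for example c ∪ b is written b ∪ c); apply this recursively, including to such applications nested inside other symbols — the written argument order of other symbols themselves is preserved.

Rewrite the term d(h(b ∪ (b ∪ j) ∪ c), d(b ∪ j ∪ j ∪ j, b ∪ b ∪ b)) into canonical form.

Focus inside:  b ∪ (b ∪ j) ∪ c
Flatten:  b ∪ b ∪ j ∪ c
Order the arguments:  b ∪ b ∪ c ∪ j
Reassemble:  d(h(b ∪ b ∪ c ∪ j), d(b ∪ j ∪ j ∪ j, b ∪ b ∪ b))

Answer: d(h(b ∪ b ∪ c ∪ j), d(b ∪ j ∪ j ∪ j, b ∪ b ∪ b))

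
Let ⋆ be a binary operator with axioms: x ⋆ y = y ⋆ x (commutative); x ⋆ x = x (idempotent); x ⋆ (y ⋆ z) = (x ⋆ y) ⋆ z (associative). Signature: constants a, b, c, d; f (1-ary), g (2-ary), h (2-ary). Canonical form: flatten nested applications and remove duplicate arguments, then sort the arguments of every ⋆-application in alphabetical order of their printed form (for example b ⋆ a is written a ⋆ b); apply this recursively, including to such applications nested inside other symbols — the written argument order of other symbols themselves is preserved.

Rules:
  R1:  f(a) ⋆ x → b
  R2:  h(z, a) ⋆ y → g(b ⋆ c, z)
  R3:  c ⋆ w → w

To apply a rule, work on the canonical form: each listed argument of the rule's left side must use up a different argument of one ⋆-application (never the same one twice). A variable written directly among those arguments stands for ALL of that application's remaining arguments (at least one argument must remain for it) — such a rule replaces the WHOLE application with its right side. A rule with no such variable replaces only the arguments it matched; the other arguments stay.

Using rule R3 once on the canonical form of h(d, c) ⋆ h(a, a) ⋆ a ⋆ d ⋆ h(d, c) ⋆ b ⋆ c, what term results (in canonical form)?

Answer: a ⋆ b ⋆ d ⋆ h(a, a) ⋆ h(d, c)

Derivation:
Canonical form:  a ⋆ b ⋆ c ⋆ d ⋆ h(a, a) ⋆ h(d, c)
R3 matches:  uses c;  w := a ⋆ b ⋆ d ⋆ h(a, a) ⋆ h(d, c)
The extension variable absorbs all remaining arguments, so the whole application is rewritten.
New term:  a ⋆ b ⋆ d ⋆ h(a, a) ⋆ h(d, c)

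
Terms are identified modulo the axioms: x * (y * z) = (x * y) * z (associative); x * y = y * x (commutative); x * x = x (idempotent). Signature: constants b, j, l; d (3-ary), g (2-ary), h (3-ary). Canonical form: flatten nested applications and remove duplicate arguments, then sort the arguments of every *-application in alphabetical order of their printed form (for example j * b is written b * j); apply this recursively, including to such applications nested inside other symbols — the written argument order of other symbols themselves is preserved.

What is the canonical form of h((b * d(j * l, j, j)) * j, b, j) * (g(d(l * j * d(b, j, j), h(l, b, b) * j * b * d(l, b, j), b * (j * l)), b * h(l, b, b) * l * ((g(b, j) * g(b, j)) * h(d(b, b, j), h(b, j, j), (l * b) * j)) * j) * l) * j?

Un-nest:  h((b * d(j * l, j, j)) * j, b, j) * g(d(l * j * d(b, j, j), h(l, b, b) * j * b * d(l, b, j), b * (j * l)), b * h(l, b, b) * l * ((g(b, j) * g(b, j)) * h(d(b, b, j), h(b, j, j), (l * b) * j)) * j) * l * j
Canonicalize subterm:  h((b * d(j * l, j, j)) * j, b, j)  →  h(b * d(j * l, j, j) * j, b, j)
Inside:  g(d(l * j * d(b, j, j), h(l, b, b) * j * b * d(l, b, j), b * (j * l)), b * h(l, b, b) * l * ((g(b, j) * g(b, j)) * h(d(b, b, j), h(b, j, j), (l * b) * j)) * j)  →  g(d(d(b, j, j) * j * l, b * d(l, b, j) * h(l, b, b) * j, b * j * l), b * g(b, j) * h(d(b, b, j), h(b, j, j), b * j * l) * h(l, b, b) * j * l)
Sort:  g(d(d(b, j, j) * j * l, b * d(l, b, j) * h(l, b, b) * j, b * j * l), b * g(b, j) * h(d(b, b, j), h(b, j, j), b * j * l) * h(l, b, b) * j * l) * h(b * d(j * l, j, j) * j, b, j) * j * l

Answer: g(d(d(b, j, j) * j * l, b * d(l, b, j) * h(l, b, b) * j, b * j * l), b * g(b, j) * h(d(b, b, j), h(b, j, j), b * j * l) * h(l, b, b) * j * l) * h(b * d(j * l, j, j) * j, b, j) * j * l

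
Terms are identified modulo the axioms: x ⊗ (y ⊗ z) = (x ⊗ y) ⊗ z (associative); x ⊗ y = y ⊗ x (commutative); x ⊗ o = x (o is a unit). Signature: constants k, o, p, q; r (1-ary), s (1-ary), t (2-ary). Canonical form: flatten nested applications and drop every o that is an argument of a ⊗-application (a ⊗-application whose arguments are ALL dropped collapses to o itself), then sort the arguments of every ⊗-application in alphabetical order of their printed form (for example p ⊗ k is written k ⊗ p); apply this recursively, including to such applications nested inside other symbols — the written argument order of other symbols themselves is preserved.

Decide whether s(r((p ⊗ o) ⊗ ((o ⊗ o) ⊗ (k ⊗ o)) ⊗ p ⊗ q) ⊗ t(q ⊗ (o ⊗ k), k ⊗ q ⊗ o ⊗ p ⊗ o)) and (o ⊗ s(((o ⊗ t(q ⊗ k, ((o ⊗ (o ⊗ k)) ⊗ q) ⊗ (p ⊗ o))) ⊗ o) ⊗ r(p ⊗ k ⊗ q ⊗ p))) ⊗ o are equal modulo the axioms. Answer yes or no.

Left:  s(r((p ⊗ o) ⊗ ((o ⊗ o) ⊗ (k ⊗ o)) ⊗ p ⊗ q) ⊗ t(q ⊗ (o ⊗ k), k ⊗ q ⊗ o ⊗ p ⊗ o))
  Focus inside:  r((p ⊗ o) ⊗ ((o ⊗ o) ⊗ (k ⊗ o)) ⊗ p ⊗ q) ⊗ t(q ⊗ (o ⊗ k), k ⊗ q ⊗ o ⊗ p ⊗ o)
  Inside:  r((p ⊗ o) ⊗ ((o ⊗ o) ⊗ (k ⊗ o)) ⊗ p ⊗ q)  →  r(k ⊗ p ⊗ p ⊗ q)
  Inside:  t(q ⊗ (o ⊗ k), k ⊗ q ⊗ o ⊗ p ⊗ o)  →  t(k ⊗ q, k ⊗ p ⊗ q)
  Sort:  r(k ⊗ p ⊗ p ⊗ q) ⊗ t(k ⊗ q, k ⊗ p ⊗ q)
  Put back:  s(r(k ⊗ p ⊗ p ⊗ q) ⊗ t(k ⊗ q, k ⊗ p ⊗ q))
Right:  (o ⊗ s(((o ⊗ t(q ⊗ k, ((o ⊗ (o ⊗ k)) ⊗ q) ⊗ (p ⊗ o))) ⊗ o) ⊗ r(p ⊗ k ⊗ q ⊗ p))) ⊗ o
  Un-nest:  o ⊗ s(((o ⊗ t(q ⊗ k, ((o ⊗ (o ⊗ k)) ⊗ q) ⊗ (p ⊗ o))) ⊗ o) ⊗ r(p ⊗ k ⊗ q ⊗ p)) ⊗ o
  Inside:  s(((o ⊗ t(q ⊗ k, ((o ⊗ (o ⊗ k)) ⊗ q) ⊗ (p ⊗ o))) ⊗ o) ⊗ r(p ⊗ k ⊗ q ⊗ p))  →  s(r(k ⊗ p ⊗ p ⊗ q) ⊗ t(k ⊗ q, k ⊗ p ⊗ q))
  Unit:  drop o (×2)
  Order the arguments:  s(r(k ⊗ p ⊗ p ⊗ q) ⊗ t(k ⊗ q, k ⊗ p ⊗ q))

Answer: yes — both canonical forms are s(r(k ⊗ p ⊗ p ⊗ q) ⊗ t(k ⊗ q, k ⊗ p ⊗ q))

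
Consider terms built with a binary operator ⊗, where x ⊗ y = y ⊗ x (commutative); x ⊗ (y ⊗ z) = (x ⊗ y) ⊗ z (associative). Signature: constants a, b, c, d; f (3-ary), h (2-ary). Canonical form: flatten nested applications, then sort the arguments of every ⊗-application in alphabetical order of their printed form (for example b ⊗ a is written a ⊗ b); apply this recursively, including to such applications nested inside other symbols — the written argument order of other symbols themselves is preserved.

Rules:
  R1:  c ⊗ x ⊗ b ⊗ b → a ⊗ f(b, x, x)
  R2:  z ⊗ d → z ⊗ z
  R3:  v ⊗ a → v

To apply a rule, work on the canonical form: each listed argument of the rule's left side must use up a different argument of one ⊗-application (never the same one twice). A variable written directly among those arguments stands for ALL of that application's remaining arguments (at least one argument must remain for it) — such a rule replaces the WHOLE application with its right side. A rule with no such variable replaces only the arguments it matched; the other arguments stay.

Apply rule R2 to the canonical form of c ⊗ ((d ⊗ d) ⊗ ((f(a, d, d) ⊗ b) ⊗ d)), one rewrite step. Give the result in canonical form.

Canonical form:  b ⊗ c ⊗ d ⊗ d ⊗ d ⊗ f(a, d, d)
Match R2:  consume d;  z := b ⊗ c ⊗ d ⊗ d ⊗ f(a, d, d)
The extension variable absorbs all remaining arguments, so the whole application is rewritten.
New term:  b ⊗ b ⊗ c ⊗ c ⊗ d ⊗ d ⊗ d ⊗ d ⊗ f(a, d, d) ⊗ f(a, d, d)

Answer: b ⊗ b ⊗ c ⊗ c ⊗ d ⊗ d ⊗ d ⊗ d ⊗ f(a, d, d) ⊗ f(a, d, d)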